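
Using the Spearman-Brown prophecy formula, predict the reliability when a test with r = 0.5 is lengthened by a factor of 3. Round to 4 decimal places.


r_new = n*r / (1 + (n-1)*r)
Numerator = 3 * 0.5 = 1.5
Denominator = 1 + 2 * 0.5 = 2.0
r_new = 1.5 / 2.0
= 0.7500


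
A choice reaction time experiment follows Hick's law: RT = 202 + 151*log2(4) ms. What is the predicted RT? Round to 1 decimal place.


RT = 202 + 151 * log2(4)
log2(4) = 2.0
RT = 202 + 151 * 2.0
= 202 + 302.0
= 504.0 ms


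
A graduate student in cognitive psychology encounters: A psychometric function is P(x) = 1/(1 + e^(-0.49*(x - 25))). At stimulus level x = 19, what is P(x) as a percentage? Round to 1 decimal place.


P(x) = 1/(1 + e^(-0.49*(19 - 25)))
Exponent = -0.49 * -6 = 2.94
e^(2.94) = 18.915846
P = 1/(1 + 18.915846) = 0.050211
Percentage = 5.0


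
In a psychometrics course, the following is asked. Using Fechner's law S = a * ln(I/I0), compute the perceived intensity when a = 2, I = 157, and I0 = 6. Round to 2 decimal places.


S = 2 * ln(157/6)
I/I0 = 26.166667
ln(26.166667) = 3.2645
S = 2 * 3.2645
= 6.53


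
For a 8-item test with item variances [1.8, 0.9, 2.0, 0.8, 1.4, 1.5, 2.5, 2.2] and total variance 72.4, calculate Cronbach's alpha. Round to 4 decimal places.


alpha = (k/(k-1)) * (1 - sum(s_i^2)/s_total^2)
sum(item variances) = 13.1
k/(k-1) = 8/7 = 1.142857
1 - 13.1/72.4 = 1 - 0.180939 = 0.819061
alpha = 1.142857 * 0.819061
= 0.9361


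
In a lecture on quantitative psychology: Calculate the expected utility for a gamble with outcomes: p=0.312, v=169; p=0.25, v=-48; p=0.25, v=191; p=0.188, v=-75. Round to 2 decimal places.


EU = sum(p_i * v_i)
0.312 * 169 = 52.728
0.25 * -48 = -12.0
0.25 * 191 = 47.75
0.188 * -75 = -14.1
EU = 52.728 + -12.0 + 47.75 + -14.1
= 74.38


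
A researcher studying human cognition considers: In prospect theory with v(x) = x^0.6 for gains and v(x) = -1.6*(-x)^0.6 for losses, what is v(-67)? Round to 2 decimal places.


Since x = -67 < 0, use v(x) = -lambda*(-x)^alpha
(-x) = 67
67^0.6 = 12.4636
v(-67) = -1.6 * 12.4636
= -19.94


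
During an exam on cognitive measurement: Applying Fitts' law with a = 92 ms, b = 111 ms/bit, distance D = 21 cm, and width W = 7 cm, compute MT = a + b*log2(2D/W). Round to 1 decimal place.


MT = 92 + 111 * log2(2*21/7)
2D/W = 6.0
log2(6.0) = 2.585
MT = 92 + 111 * 2.585
= 378.9 ms


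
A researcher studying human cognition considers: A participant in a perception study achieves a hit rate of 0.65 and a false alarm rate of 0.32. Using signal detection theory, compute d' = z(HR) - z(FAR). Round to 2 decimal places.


d' = z(HR) - z(FAR)
z(0.65) = 0.3853
z(0.32) = -0.4677
d' = 0.3853 - -0.4677
= 0.85


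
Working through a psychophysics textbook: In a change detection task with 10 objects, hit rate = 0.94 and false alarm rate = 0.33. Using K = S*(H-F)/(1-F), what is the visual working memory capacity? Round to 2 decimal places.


K = S * (H - F) / (1 - F)
H - F = 0.61
1 - F = 0.67
K = 10 * 0.61 / 0.67
= 9.10


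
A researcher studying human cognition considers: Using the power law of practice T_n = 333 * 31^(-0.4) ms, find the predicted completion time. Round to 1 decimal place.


T_n = 333 * 31^(-0.4)
31^(-0.4) = 0.253195
T_n = 333 * 0.253195
= 84.3 ms


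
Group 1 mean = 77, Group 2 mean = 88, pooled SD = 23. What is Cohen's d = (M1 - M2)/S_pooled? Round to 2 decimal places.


Cohen's d = (M1 - M2) / S_pooled
= (77 - 88) / 23
= -11 / 23
= -0.48


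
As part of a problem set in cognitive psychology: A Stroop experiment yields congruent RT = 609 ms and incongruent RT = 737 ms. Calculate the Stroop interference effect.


Stroop effect = RT(incongruent) - RT(congruent)
= 737 - 609
= 128 ms


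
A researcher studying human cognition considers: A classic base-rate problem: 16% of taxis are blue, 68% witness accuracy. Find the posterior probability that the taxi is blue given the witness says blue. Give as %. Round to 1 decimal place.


P(blue | says blue) = P(says blue | blue)*P(blue) / [P(says blue | blue)*P(blue) + P(says blue | not blue)*P(not blue)]
Numerator = 0.68 * 0.16 = 0.1088
False identification = 0.32 * 0.84 = 0.2688
P = 0.1088 / (0.1088 + 0.2688)
= 0.1088 / 0.3776
As percentage = 28.8


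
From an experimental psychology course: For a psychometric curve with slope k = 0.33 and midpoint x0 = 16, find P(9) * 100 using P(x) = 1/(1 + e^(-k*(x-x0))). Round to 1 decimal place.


P(x) = 1/(1 + e^(-0.33*(9 - 16)))
Exponent = -0.33 * -7 = 2.31
e^(2.31) = 10.074425
P = 1/(1 + 10.074425) = 0.090298
Percentage = 9.0


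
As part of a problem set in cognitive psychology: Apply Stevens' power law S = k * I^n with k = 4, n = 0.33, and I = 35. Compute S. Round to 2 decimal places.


S = 4 * 35^0.33
35^0.33 = 3.2325
S = 4 * 3.2325
= 12.93


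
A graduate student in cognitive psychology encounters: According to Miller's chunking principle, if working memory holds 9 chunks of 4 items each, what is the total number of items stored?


Total items = chunks * items_per_chunk
= 9 * 4
= 36


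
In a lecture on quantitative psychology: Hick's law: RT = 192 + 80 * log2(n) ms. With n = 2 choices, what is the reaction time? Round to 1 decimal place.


RT = 192 + 80 * log2(2)
log2(2) = 1.0
RT = 192 + 80 * 1.0
= 192 + 80.0
= 272.0 ms


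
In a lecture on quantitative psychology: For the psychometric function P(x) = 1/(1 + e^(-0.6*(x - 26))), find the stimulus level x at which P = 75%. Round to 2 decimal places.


At P = 0.75: 0.75 = 1/(1 + e^(-k*(x-x0)))
Solving: e^(-k*(x-x0)) = 1/3
x = x0 + ln(3)/k
ln(3) = 1.0986
x = 26 + 1.0986/0.6
= 26 + 1.831
= 27.83


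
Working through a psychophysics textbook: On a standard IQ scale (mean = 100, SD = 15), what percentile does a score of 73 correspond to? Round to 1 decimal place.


z = (IQ - mean) / SD
z = (73 - 100) / 15 = -1.8
Percentile = Phi(-1.8) * 100
Phi(-1.8) = 0.03593
= 3.6


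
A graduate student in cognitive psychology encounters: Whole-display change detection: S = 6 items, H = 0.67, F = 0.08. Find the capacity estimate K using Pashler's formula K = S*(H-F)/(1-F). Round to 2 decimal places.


K = S * (H - F) / (1 - F)
H - F = 0.59
1 - F = 0.92
K = 6 * 0.59 / 0.92
= 3.85


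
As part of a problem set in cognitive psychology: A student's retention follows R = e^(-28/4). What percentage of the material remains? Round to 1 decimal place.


R = e^(-t/S)
-t/S = -28/4 = -7.0
R = e^(-7.0) = 0.000912
Percentage = 0.000912 * 100
= 0.1


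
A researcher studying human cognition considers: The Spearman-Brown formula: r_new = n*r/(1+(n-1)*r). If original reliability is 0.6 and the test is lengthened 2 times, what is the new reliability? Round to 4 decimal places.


r_new = n*r / (1 + (n-1)*r)
Numerator = 2 * 0.6 = 1.2
Denominator = 1 + 1 * 0.6 = 1.6
r_new = 1.2 / 1.6
= 0.7500


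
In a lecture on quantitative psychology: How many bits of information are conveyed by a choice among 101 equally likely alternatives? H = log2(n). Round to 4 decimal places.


H = log2(n)
H = log2(101)
= 6.6582


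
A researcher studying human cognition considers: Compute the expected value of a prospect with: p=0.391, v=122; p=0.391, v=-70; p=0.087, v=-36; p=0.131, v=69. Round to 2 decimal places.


EU = sum(p_i * v_i)
0.391 * 122 = 47.702
0.391 * -70 = -27.37
0.087 * -36 = -3.132
0.131 * 69 = 9.039
EU = 47.702 + -27.37 + -3.132 + 9.039
= 26.24


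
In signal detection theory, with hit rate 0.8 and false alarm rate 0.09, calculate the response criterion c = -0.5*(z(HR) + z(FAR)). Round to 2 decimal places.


c = -0.5 * (z(HR) + z(FAR))
z(0.8) = 0.8416
z(0.09) = -1.3408
c = -0.5 * (0.8416 + -1.3408)
= -0.5 * -0.4992
= 0.25


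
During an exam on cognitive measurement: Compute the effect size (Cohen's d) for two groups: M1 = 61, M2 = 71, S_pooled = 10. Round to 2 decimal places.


Cohen's d = (M1 - M2) / S_pooled
= (61 - 71) / 10
= -10 / 10
= -1.00


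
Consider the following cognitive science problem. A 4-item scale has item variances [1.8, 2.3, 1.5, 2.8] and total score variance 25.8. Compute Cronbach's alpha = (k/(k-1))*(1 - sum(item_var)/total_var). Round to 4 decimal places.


alpha = (k/(k-1)) * (1 - sum(s_i^2)/s_total^2)
sum(item variances) = 8.4
k/(k-1) = 4/3 = 1.333333
1 - 8.4/25.8 = 1 - 0.325581 = 0.674419
alpha = 1.333333 * 0.674419
= 0.8992


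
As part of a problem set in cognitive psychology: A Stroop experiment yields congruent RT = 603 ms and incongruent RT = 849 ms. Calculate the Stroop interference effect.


Stroop effect = RT(incongruent) - RT(congruent)
= 849 - 603
= 246 ms


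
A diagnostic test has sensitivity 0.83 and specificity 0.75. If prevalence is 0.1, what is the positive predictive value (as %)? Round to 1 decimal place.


PPV = (sens * prev) / (sens * prev + (1-spec) * (1-prev))
Numerator = 0.83 * 0.1 = 0.083
P(positive and no disease) = (1 - spec) * (1 - prev) = (1 - 0.75) * (1 - 0.1) = 0.225
Denominator = 0.083 + 0.225 = 0.308
PPV = 0.083 / 0.308 = 0.269481
As percentage = 26.9


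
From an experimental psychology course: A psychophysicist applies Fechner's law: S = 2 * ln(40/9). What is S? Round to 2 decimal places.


S = 2 * ln(40/9)
I/I0 = 4.444444
ln(4.444444) = 1.4917
S = 2 * 1.4917
= 2.98


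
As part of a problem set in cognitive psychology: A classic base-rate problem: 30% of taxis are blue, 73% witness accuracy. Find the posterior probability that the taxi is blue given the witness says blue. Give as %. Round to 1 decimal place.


P(blue | says blue) = P(says blue | blue)*P(blue) / [P(says blue | blue)*P(blue) + P(says blue | not blue)*P(not blue)]
Numerator = 0.73 * 0.3 = 0.219
False identification = 0.27 * 0.7 = 0.189
P = 0.219 / (0.219 + 0.189)
= 0.219 / 0.408
As percentage = 53.7


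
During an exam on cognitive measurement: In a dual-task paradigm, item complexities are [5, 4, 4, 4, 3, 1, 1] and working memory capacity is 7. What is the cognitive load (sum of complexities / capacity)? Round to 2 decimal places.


Total complexity = 5 + 4 + 4 + 4 + 3 + 1 + 1 = 22
Load = total / capacity = 22 / 7
= 3.14


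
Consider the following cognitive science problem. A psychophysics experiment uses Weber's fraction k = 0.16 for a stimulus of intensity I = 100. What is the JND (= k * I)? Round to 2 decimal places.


JND = k * I
JND = 0.16 * 100
= 16.00


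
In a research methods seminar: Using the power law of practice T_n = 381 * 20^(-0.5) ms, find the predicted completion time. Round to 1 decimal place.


T_n = 381 * 20^(-0.5)
20^(-0.5) = 0.223607
T_n = 381 * 0.223607
= 85.2 ms


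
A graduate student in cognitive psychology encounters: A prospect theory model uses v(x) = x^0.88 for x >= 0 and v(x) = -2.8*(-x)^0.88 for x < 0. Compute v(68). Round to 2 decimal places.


Since x = 68 >= 0, use v(x) = x^0.88
68^0.88 = 40.9834
v(68) = 40.98


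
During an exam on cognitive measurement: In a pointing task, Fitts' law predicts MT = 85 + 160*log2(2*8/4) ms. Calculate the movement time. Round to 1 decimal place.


MT = 85 + 160 * log2(2*8/4)
2D/W = 4.0
log2(4.0) = 2.0
MT = 85 + 160 * 2.0
= 405.0 ms


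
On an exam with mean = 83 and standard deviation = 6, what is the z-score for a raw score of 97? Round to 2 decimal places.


z = (X - mu) / sigma
= (97 - 83) / 6
= 14 / 6
= 2.33


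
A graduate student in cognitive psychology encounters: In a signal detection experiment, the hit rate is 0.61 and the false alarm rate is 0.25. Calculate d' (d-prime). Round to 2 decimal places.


d' = z(HR) - z(FAR)
z(0.61) = 0.2793
z(0.25) = -0.6745
d' = 0.2793 - -0.6745
= 0.95


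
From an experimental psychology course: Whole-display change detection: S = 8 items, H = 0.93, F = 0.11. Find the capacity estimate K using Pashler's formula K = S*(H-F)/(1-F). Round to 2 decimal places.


K = S * (H - F) / (1 - F)
H - F = 0.82
1 - F = 0.89
K = 8 * 0.82 / 0.89
= 7.37


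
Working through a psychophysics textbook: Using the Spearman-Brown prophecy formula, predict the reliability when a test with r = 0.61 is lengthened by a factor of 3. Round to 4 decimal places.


r_new = n*r / (1 + (n-1)*r)
Numerator = 3 * 0.61 = 1.83
Denominator = 1 + 2 * 0.61 = 2.22
r_new = 1.83 / 2.22
= 0.8243


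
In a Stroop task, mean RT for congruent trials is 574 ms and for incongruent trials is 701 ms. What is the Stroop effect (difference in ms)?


Stroop effect = RT(incongruent) - RT(congruent)
= 701 - 574
= 127 ms


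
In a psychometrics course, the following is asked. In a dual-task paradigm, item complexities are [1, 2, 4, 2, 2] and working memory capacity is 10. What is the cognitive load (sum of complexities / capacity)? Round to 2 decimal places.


Total complexity = 1 + 2 + 4 + 2 + 2 = 11
Load = total / capacity = 11 / 10
= 1.10


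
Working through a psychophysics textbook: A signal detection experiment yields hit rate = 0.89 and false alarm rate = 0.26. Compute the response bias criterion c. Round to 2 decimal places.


c = -0.5 * (z(HR) + z(FAR))
z(0.89) = 1.2265
z(0.26) = -0.6433
c = -0.5 * (1.2265 + -0.6433)
= -0.5 * 0.5832
= -0.29


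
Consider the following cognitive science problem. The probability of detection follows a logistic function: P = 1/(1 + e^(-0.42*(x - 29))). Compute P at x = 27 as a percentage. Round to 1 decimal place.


P(x) = 1/(1 + e^(-0.42*(27 - 29)))
Exponent = -0.42 * -2 = 0.84
e^(0.84) = 2.316367
P = 1/(1 + 2.316367) = 0.301535
Percentage = 30.2


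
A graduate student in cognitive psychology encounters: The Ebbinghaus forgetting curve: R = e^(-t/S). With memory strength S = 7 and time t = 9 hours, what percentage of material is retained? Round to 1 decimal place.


R = e^(-t/S)
-t/S = -9/7 = -1.285714
R = e^(-1.285714) = 0.276453
Percentage = 0.276453 * 100
= 27.6


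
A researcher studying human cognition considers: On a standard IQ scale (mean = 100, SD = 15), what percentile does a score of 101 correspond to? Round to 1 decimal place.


z = (IQ - mean) / SD
z = (101 - 100) / 15 = 0.0667
Percentile = Phi(0.0667) * 100
Phi(0.0667) = 0.52659
= 52.7


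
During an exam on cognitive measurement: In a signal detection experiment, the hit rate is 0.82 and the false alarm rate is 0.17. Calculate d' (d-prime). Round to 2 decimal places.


d' = z(HR) - z(FAR)
z(0.82) = 0.9154
z(0.17) = -0.9542
d' = 0.9154 - -0.9542
= 1.87


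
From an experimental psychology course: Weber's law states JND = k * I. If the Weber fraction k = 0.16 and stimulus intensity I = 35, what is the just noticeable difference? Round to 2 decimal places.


JND = k * I
JND = 0.16 * 35
= 5.60


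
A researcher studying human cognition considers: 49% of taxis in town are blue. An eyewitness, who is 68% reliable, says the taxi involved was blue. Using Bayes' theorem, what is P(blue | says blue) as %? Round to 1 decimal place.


P(blue | says blue) = P(says blue | blue)*P(blue) / [P(says blue | blue)*P(blue) + P(says blue | not blue)*P(not blue)]
Numerator = 0.68 * 0.49 = 0.3332
False identification = 0.32 * 0.51 = 0.1632
P = 0.3332 / (0.3332 + 0.1632)
= 0.3332 / 0.4964
As percentage = 67.1


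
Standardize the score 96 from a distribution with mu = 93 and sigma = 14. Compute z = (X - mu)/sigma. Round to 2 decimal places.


z = (X - mu) / sigma
= (96 - 93) / 14
= 3 / 14
= 0.21


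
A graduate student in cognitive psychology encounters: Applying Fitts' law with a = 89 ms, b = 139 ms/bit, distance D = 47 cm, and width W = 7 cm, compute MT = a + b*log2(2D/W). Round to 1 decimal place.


MT = 89 + 139 * log2(2*47/7)
2D/W = 13.428571
log2(13.428571) = 3.7472
MT = 89 + 139 * 3.7472
= 609.9 ms


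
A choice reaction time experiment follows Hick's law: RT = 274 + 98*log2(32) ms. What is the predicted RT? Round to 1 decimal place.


RT = 274 + 98 * log2(32)
log2(32) = 5.0
RT = 274 + 98 * 5.0
= 274 + 490.0
= 764.0 ms


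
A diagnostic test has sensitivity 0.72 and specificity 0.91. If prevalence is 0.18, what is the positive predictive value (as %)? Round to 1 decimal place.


PPV = (sens * prev) / (sens * prev + (1-spec) * (1-prev))
Numerator = 0.72 * 0.18 = 0.1296
P(positive and no disease) = (1 - spec) * (1 - prev) = (1 - 0.91) * (1 - 0.18) = 0.0738
Denominator = 0.1296 + 0.0738 = 0.2034
PPV = 0.1296 / 0.2034 = 0.637168
As percentage = 63.7


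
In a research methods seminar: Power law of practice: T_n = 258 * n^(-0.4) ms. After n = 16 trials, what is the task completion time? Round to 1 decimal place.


T_n = 258 * 16^(-0.4)
16^(-0.4) = 0.329877
T_n = 258 * 0.329877
= 85.1 ms


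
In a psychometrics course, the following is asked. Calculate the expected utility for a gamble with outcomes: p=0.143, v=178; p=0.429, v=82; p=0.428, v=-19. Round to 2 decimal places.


EU = sum(p_i * v_i)
0.143 * 178 = 25.454
0.429 * 82 = 35.178
0.428 * -19 = -8.132
EU = 25.454 + 35.178 + -8.132
= 52.50


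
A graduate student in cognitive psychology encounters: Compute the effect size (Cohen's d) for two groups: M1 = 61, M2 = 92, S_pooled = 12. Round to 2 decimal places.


Cohen's d = (M1 - M2) / S_pooled
= (61 - 92) / 12
= -31 / 12
= -2.58


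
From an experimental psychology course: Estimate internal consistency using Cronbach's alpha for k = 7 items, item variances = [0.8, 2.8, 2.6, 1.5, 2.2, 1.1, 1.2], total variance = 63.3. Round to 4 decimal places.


alpha = (k/(k-1)) * (1 - sum(s_i^2)/s_total^2)
sum(item variances) = 12.2
k/(k-1) = 7/6 = 1.166667
1 - 12.2/63.3 = 1 - 0.192733 = 0.807267
alpha = 1.166667 * 0.807267
= 0.9418


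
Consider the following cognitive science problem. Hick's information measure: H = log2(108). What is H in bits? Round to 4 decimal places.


H = log2(n)
H = log2(108)
= 6.7549


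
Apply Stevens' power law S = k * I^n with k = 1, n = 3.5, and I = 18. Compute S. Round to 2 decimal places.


S = 1 * 18^3.5
18^3.5 = 24743.0805
S = 1 * 24743.0805
= 24743.08


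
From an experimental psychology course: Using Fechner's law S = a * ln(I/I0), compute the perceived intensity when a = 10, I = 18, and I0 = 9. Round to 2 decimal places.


S = 10 * ln(18/9)
I/I0 = 2.0
ln(2.0) = 0.6931
S = 10 * 0.6931
= 6.93


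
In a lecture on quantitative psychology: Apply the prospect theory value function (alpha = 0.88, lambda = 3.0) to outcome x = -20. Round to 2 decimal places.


Since x = -20 < 0, use v(x) = -lambda*(-x)^alpha
(-x) = 20
20^0.88 = 13.9607
v(-20) = -3.0 * 13.9607
= -41.88


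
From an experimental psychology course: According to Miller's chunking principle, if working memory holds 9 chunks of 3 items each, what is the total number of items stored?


Total items = chunks * items_per_chunk
= 9 * 3
= 27


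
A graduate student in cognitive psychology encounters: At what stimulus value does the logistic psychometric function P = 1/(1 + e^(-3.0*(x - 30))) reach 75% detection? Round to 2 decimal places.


At P = 0.75: 0.75 = 1/(1 + e^(-k*(x-x0)))
Solving: e^(-k*(x-x0)) = 1/3
x = x0 + ln(3)/k
ln(3) = 1.0986
x = 30 + 1.0986/3.0
= 30 + 0.3662
= 30.37


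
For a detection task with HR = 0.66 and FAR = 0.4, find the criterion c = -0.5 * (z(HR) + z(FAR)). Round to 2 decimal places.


c = -0.5 * (z(HR) + z(FAR))
z(0.66) = 0.4125
z(0.4) = -0.2533
c = -0.5 * (0.4125 + -0.2533)
= -0.5 * 0.1592
= -0.08


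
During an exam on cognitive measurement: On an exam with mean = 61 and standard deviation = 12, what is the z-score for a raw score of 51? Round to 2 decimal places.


z = (X - mu) / sigma
= (51 - 61) / 12
= -10 / 12
= -0.83


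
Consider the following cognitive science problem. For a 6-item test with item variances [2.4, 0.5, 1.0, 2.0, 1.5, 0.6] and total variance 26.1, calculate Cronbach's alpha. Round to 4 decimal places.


alpha = (k/(k-1)) * (1 - sum(s_i^2)/s_total^2)
sum(item variances) = 8.0
k/(k-1) = 6/5 = 1.2
1 - 8.0/26.1 = 1 - 0.306513 = 0.693487
alpha = 1.2 * 0.693487
= 0.8322


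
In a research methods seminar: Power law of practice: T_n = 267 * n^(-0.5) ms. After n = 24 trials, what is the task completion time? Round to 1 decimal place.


T_n = 267 * 24^(-0.5)
24^(-0.5) = 0.204124
T_n = 267 * 0.204124
= 54.5 ms


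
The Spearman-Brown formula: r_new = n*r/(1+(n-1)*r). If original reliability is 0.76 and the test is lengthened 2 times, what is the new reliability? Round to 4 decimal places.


r_new = n*r / (1 + (n-1)*r)
Numerator = 2 * 0.76 = 1.52
Denominator = 1 + 1 * 0.76 = 1.76
r_new = 1.52 / 1.76
= 0.8636


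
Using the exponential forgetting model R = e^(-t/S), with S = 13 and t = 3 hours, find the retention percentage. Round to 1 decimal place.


R = e^(-t/S)
-t/S = -3/13 = -0.230769
R = e^(-0.230769) = 0.793923
Percentage = 0.793923 * 100
= 79.4


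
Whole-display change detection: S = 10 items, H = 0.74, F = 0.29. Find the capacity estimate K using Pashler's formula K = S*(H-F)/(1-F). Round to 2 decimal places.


K = S * (H - F) / (1 - F)
H - F = 0.45
1 - F = 0.71
K = 10 * 0.45 / 0.71
= 6.34


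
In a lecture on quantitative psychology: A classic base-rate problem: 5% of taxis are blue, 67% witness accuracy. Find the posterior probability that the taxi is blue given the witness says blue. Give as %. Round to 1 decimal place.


P(blue | says blue) = P(says blue | blue)*P(blue) / [P(says blue | blue)*P(blue) + P(says blue | not blue)*P(not blue)]
Numerator = 0.67 * 0.05 = 0.0335
False identification = 0.33 * 0.95 = 0.3135
P = 0.0335 / (0.0335 + 0.3135)
= 0.0335 / 0.347
As percentage = 9.7


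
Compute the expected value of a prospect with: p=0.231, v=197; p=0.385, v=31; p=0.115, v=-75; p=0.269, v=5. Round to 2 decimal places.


EU = sum(p_i * v_i)
0.231 * 197 = 45.507
0.385 * 31 = 11.935
0.115 * -75 = -8.625
0.269 * 5 = 1.345
EU = 45.507 + 11.935 + -8.625 + 1.345
= 50.16


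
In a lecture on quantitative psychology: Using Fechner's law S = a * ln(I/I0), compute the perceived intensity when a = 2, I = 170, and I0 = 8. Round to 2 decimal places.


S = 2 * ln(170/8)
I/I0 = 21.25
ln(21.25) = 3.0564
S = 2 * 3.0564
= 6.11


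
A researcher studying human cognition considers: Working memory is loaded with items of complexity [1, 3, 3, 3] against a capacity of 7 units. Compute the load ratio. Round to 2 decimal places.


Total complexity = 1 + 3 + 3 + 3 = 10
Load = total / capacity = 10 / 7
= 1.43


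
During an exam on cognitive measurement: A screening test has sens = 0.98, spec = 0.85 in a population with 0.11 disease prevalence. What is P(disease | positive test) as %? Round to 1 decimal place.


PPV = (sens * prev) / (sens * prev + (1-spec) * (1-prev))
Numerator = 0.98 * 0.11 = 0.1078
P(positive and no disease) = (1 - spec) * (1 - prev) = (1 - 0.85) * (1 - 0.11) = 0.1335
Denominator = 0.1078 + 0.1335 = 0.2413
PPV = 0.1078 / 0.2413 = 0.446747
As percentage = 44.7


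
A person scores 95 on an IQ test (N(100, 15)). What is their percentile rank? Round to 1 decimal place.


z = (IQ - mean) / SD
z = (95 - 100) / 15 = -0.3333
Percentile = Phi(-0.3333) * 100
Phi(-0.3333) = 0.369454
= 36.9


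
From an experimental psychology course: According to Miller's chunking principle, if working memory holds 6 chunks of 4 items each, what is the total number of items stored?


Total items = chunks * items_per_chunk
= 6 * 4
= 24


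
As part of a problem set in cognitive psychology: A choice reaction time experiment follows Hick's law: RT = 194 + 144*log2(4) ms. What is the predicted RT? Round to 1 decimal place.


RT = 194 + 144 * log2(4)
log2(4) = 2.0
RT = 194 + 144 * 2.0
= 194 + 288.0
= 482.0 ms


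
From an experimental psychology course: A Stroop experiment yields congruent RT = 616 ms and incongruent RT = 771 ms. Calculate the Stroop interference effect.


Stroop effect = RT(incongruent) - RT(congruent)
= 771 - 616
= 155 ms


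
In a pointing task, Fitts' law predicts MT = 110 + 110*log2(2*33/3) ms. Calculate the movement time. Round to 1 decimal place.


MT = 110 + 110 * log2(2*33/3)
2D/W = 22.0
log2(22.0) = 4.4594
MT = 110 + 110 * 4.4594
= 600.5 ms


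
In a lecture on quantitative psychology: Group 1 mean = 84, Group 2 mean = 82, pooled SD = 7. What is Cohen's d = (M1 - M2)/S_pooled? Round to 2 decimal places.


Cohen's d = (M1 - M2) / S_pooled
= (84 - 82) / 7
= 2 / 7
= 0.29


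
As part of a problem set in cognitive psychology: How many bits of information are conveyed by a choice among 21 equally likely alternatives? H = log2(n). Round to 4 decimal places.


H = log2(n)
H = log2(21)
= 4.3923


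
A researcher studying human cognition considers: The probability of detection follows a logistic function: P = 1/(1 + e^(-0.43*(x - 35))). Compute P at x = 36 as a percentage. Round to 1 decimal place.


P(x) = 1/(1 + e^(-0.43*(36 - 35)))
Exponent = -0.43 * 1 = -0.43
e^(-0.43) = 0.650509
P = 1/(1 + 0.650509) = 0.605874
Percentage = 60.6


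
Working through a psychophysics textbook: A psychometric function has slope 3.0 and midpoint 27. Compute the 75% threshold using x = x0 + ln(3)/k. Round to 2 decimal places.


At P = 0.75: 0.75 = 1/(1 + e^(-k*(x-x0)))
Solving: e^(-k*(x-x0)) = 1/3
x = x0 + ln(3)/k
ln(3) = 1.0986
x = 27 + 1.0986/3.0
= 27 + 0.3662
= 27.37


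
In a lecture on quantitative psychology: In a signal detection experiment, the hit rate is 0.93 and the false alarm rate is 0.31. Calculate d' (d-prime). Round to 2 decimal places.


d' = z(HR) - z(FAR)
z(0.93) = 1.4758
z(0.31) = -0.4959
d' = 1.4758 - -0.4959
= 1.97


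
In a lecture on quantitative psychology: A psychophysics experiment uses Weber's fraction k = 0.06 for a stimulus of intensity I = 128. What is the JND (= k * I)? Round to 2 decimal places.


JND = k * I
JND = 0.06 * 128
= 7.68


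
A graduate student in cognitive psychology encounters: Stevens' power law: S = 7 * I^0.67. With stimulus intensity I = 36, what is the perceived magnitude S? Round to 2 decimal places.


S = 7 * 36^0.67
36^0.67 = 11.0337
S = 7 * 11.0337
= 77.24


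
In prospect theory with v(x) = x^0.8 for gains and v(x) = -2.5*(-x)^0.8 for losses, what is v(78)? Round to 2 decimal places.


Since x = 78 >= 0, use v(x) = x^0.8
78^0.8 = 32.6344
v(78) = 32.63


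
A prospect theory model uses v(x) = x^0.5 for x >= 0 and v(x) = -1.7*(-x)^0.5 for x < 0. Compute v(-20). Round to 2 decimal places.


Since x = -20 < 0, use v(x) = -lambda*(-x)^alpha
(-x) = 20
20^0.5 = 4.4721
v(-20) = -1.7 * 4.4721
= -7.60


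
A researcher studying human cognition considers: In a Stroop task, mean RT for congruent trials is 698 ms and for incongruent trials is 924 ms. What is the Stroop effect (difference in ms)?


Stroop effect = RT(incongruent) - RT(congruent)
= 924 - 698
= 226 ms


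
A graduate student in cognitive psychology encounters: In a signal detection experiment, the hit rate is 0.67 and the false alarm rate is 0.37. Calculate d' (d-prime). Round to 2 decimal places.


d' = z(HR) - z(FAR)
z(0.67) = 0.4399
z(0.37) = -0.3319
d' = 0.4399 - -0.3319
= 0.77


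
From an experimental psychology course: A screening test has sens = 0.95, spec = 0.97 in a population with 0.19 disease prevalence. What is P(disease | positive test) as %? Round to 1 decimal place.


PPV = (sens * prev) / (sens * prev + (1-spec) * (1-prev))
Numerator = 0.95 * 0.19 = 0.1805
P(positive and no disease) = (1 - spec) * (1 - prev) = (1 - 0.97) * (1 - 0.19) = 0.0243
Denominator = 0.1805 + 0.0243 = 0.2048
PPV = 0.1805 / 0.2048 = 0.881348
As percentage = 88.1


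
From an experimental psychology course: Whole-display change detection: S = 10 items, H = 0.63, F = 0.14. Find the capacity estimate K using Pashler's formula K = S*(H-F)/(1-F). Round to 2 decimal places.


K = S * (H - F) / (1 - F)
H - F = 0.49
1 - F = 0.86
K = 10 * 0.49 / 0.86
= 5.70


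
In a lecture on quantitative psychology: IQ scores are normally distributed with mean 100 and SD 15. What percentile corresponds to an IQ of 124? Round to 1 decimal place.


z = (IQ - mean) / SD
z = (124 - 100) / 15 = 1.6
Percentile = Phi(1.6) * 100
Phi(1.6) = 0.945201
= 94.5


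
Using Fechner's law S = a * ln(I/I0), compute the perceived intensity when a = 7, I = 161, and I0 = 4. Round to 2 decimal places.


S = 7 * ln(161/4)
I/I0 = 40.25
ln(40.25) = 3.6951
S = 7 * 3.6951
= 25.87


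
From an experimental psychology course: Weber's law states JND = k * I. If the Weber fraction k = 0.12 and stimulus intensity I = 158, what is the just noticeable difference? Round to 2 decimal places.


JND = k * I
JND = 0.12 * 158
= 18.96


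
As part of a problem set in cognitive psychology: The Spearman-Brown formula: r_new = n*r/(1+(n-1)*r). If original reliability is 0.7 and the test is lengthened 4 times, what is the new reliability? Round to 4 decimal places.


r_new = n*r / (1 + (n-1)*r)
Numerator = 4 * 0.7 = 2.8
Denominator = 1 + 3 * 0.7 = 3.1
r_new = 2.8 / 3.1
= 0.9032


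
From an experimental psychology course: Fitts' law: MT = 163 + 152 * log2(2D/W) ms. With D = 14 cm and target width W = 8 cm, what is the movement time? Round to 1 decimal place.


MT = 163 + 152 * log2(2*14/8)
2D/W = 3.5
log2(3.5) = 1.8074
MT = 163 + 152 * 1.8074
= 437.7 ms


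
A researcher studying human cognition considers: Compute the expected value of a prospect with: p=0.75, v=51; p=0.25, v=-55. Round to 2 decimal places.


EU = sum(p_i * v_i)
0.75 * 51 = 38.25
0.25 * -55 = -13.75
EU = 38.25 + -13.75
= 24.50


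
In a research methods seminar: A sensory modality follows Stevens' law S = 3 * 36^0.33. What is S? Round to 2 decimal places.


S = 3 * 36^0.33
36^0.33 = 3.2627
S = 3 * 3.2627
= 9.79


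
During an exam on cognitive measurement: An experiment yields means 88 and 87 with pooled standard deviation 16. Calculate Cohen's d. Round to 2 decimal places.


Cohen's d = (M1 - M2) / S_pooled
= (88 - 87) / 16
= 1 / 16
= 0.06


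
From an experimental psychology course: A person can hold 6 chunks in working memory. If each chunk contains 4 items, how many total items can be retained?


Total items = chunks * items_per_chunk
= 6 * 4
= 24


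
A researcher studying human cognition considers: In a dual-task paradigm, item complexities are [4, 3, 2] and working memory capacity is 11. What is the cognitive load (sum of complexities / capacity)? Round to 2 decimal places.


Total complexity = 4 + 3 + 2 = 9
Load = total / capacity = 9 / 11
= 0.82


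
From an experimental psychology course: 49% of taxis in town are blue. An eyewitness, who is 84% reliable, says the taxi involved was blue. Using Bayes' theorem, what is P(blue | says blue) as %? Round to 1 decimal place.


P(blue | says blue) = P(says blue | blue)*P(blue) / [P(says blue | blue)*P(blue) + P(says blue | not blue)*P(not blue)]
Numerator = 0.84 * 0.49 = 0.4116
False identification = 0.16 * 0.51 = 0.0816
P = 0.4116 / (0.4116 + 0.0816)
= 0.4116 / 0.4932
As percentage = 83.5


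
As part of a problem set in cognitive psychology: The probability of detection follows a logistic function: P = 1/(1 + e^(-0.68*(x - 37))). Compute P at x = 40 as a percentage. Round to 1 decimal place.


P(x) = 1/(1 + e^(-0.68*(40 - 37)))
Exponent = -0.68 * 3 = -2.04
e^(-2.04) = 0.130029
P = 1/(1 + 0.130029) = 0.884933
Percentage = 88.5


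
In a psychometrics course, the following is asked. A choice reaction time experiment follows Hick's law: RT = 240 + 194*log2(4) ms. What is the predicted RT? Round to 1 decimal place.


RT = 240 + 194 * log2(4)
log2(4) = 2.0
RT = 240 + 194 * 2.0
= 240 + 388.0
= 628.0 ms


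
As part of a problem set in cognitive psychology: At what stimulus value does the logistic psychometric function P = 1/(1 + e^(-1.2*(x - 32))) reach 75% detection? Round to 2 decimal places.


At P = 0.75: 0.75 = 1/(1 + e^(-k*(x-x0)))
Solving: e^(-k*(x-x0)) = 1/3
x = x0 + ln(3)/k
ln(3) = 1.0986
x = 32 + 1.0986/1.2
= 32 + 0.9155
= 32.92


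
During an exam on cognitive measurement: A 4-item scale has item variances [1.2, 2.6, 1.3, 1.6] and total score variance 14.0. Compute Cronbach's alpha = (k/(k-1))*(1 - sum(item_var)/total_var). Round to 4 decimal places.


alpha = (k/(k-1)) * (1 - sum(s_i^2)/s_total^2)
sum(item variances) = 6.7
k/(k-1) = 4/3 = 1.333333
1 - 6.7/14.0 = 1 - 0.478571 = 0.521429
alpha = 1.333333 * 0.521429
= 0.6952


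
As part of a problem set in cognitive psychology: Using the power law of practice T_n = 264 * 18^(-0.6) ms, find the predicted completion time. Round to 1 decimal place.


T_n = 264 * 18^(-0.6)
18^(-0.6) = 0.176537
T_n = 264 * 0.176537
= 46.6 ms


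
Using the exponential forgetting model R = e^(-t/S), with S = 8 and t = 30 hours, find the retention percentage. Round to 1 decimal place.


R = e^(-t/S)
-t/S = -30/8 = -3.75
R = e^(-3.75) = 0.023518
Percentage = 0.023518 * 100
= 2.4


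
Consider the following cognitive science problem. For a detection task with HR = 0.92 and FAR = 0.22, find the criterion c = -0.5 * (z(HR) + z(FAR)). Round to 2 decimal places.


c = -0.5 * (z(HR) + z(FAR))
z(0.92) = 1.4051
z(0.22) = -0.7722
c = -0.5 * (1.4051 + -0.7722)
= -0.5 * 0.6329
= -0.32


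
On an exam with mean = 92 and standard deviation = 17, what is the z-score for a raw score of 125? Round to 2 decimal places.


z = (X - mu) / sigma
= (125 - 92) / 17
= 33 / 17
= 1.94


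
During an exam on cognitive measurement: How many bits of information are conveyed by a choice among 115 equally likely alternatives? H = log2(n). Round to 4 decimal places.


H = log2(n)
H = log2(115)
= 6.8455


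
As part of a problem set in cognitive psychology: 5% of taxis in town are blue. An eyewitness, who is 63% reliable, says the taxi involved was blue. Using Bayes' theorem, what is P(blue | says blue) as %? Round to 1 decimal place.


P(blue | says blue) = P(says blue | blue)*P(blue) / [P(says blue | blue)*P(blue) + P(says blue | not blue)*P(not blue)]
Numerator = 0.63 * 0.05 = 0.0315
False identification = 0.37 * 0.95 = 0.3515
P = 0.0315 / (0.0315 + 0.3515)
= 0.0315 / 0.383
As percentage = 8.2


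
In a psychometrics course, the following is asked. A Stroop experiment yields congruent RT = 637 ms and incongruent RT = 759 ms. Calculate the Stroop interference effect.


Stroop effect = RT(incongruent) - RT(congruent)
= 759 - 637
= 122 ms


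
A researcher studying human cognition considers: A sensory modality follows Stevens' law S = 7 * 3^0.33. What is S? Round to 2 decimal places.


S = 7 * 3^0.33
3^0.33 = 1.437
S = 7 * 1.437
= 10.06


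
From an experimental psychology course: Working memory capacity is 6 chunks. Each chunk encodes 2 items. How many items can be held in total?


Total items = chunks * items_per_chunk
= 6 * 2
= 12


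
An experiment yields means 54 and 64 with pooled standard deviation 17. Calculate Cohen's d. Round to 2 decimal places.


Cohen's d = (M1 - M2) / S_pooled
= (54 - 64) / 17
= -10 / 17
= -0.59


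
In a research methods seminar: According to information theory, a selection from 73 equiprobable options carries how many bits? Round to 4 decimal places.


H = log2(n)
H = log2(73)
= 6.1898


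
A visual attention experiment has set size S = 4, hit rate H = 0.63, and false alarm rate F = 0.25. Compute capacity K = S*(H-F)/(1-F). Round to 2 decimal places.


K = S * (H - F) / (1 - F)
H - F = 0.38
1 - F = 0.75
K = 4 * 0.38 / 0.75
= 2.03


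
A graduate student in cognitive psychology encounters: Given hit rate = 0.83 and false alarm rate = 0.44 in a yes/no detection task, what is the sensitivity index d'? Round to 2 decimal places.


d' = z(HR) - z(FAR)
z(0.83) = 0.9542
z(0.44) = -0.151
d' = 0.9542 - -0.151
= 1.11


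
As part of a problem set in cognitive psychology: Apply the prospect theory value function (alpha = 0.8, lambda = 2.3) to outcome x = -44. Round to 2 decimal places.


Since x = -44 < 0, use v(x) = -lambda*(-x)^alpha
(-x) = 44
44^0.8 = 20.6425
v(-44) = -2.3 * 20.6425
= -47.48


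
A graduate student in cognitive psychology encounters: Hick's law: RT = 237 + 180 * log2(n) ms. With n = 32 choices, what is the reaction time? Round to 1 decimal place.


RT = 237 + 180 * log2(32)
log2(32) = 5.0
RT = 237 + 180 * 5.0
= 237 + 900.0
= 1137.0 ms


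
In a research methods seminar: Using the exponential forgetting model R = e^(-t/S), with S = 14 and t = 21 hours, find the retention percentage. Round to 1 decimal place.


R = e^(-t/S)
-t/S = -21/14 = -1.5
R = e^(-1.5) = 0.22313
Percentage = 0.22313 * 100
= 22.3


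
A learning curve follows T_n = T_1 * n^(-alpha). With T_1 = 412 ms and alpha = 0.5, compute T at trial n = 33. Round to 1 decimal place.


T_n = 412 * 33^(-0.5)
33^(-0.5) = 0.174078
T_n = 412 * 0.174078
= 71.7 ms


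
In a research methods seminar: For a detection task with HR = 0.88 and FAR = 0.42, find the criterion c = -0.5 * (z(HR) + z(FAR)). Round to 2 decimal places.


c = -0.5 * (z(HR) + z(FAR))
z(0.88) = 1.175
z(0.42) = -0.2019
c = -0.5 * (1.175 + -0.2019)
= -0.5 * 0.9731
= -0.49


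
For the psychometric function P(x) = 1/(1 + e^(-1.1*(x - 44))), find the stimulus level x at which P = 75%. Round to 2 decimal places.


At P = 0.75: 0.75 = 1/(1 + e^(-k*(x-x0)))
Solving: e^(-k*(x-x0)) = 1/3
x = x0 + ln(3)/k
ln(3) = 1.0986
x = 44 + 1.0986/1.1
= 44 + 0.9987
= 45.00


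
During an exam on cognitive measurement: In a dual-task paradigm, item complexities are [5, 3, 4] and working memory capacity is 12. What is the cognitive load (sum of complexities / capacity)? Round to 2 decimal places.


Total complexity = 5 + 3 + 4 = 12
Load = total / capacity = 12 / 12
= 1.00


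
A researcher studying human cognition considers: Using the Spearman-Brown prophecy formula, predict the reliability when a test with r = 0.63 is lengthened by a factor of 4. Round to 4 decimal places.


r_new = n*r / (1 + (n-1)*r)
Numerator = 4 * 0.63 = 2.52
Denominator = 1 + 3 * 0.63 = 2.89
r_new = 2.52 / 2.89
= 0.8720


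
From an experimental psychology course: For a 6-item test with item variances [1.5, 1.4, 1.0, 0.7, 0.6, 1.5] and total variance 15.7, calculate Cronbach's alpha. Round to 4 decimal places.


alpha = (k/(k-1)) * (1 - sum(s_i^2)/s_total^2)
sum(item variances) = 6.7
k/(k-1) = 6/5 = 1.2
1 - 6.7/15.7 = 1 - 0.426752 = 0.573248
alpha = 1.2 * 0.573248
= 0.6879


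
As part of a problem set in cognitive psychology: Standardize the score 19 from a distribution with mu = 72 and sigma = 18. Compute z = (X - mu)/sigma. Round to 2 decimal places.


z = (X - mu) / sigma
= (19 - 72) / 18
= -53 / 18
= -2.94


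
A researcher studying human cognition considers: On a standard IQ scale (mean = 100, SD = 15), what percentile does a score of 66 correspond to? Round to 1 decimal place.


z = (IQ - mean) / SD
z = (66 - 100) / 15 = -2.2667
Percentile = Phi(-2.2667) * 100
Phi(-2.2667) = 0.011704
= 1.2


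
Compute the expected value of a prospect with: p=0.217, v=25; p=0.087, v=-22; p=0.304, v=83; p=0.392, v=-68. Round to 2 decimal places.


EU = sum(p_i * v_i)
0.217 * 25 = 5.425
0.087 * -22 = -1.914
0.304 * 83 = 25.232
0.392 * -68 = -26.656
EU = 5.425 + -1.914 + 25.232 + -26.656
= 2.09


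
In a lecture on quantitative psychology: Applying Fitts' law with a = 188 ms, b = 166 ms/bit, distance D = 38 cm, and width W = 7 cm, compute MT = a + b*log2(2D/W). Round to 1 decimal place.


MT = 188 + 166 * log2(2*38/7)
2D/W = 10.857143
log2(10.857143) = 3.4406
MT = 188 + 166 * 3.4406
= 759.1 ms


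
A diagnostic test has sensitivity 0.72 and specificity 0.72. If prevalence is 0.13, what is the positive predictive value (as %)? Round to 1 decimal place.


PPV = (sens * prev) / (sens * prev + (1-spec) * (1-prev))
Numerator = 0.72 * 0.13 = 0.0936
P(positive and no disease) = (1 - spec) * (1 - prev) = (1 - 0.72) * (1 - 0.13) = 0.2436
Denominator = 0.0936 + 0.2436 = 0.3372
PPV = 0.0936 / 0.3372 = 0.27758
As percentage = 27.8


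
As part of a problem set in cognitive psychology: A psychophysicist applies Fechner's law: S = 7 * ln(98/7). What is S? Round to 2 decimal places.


S = 7 * ln(98/7)
I/I0 = 14.0
ln(14.0) = 2.6391
S = 7 * 2.6391
= 18.47
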